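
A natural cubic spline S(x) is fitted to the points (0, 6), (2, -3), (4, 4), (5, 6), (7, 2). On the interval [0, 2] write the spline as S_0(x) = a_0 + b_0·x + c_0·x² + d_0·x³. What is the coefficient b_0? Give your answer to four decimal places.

-6.7656

Write M_i for S''(x_i). With h_i = 2, 2, 1, 2 and divided differences Δ_i = -9/2, 7/2, 2, -2, the continuity of S' gives the tridiagonal system
  2·M_0 + 8·M_1 + 2·M_2 = 6(Δ_1 - Δ_0) = 48
  2·M_1 + 6·M_2 + 1·M_3 = 6(Δ_2 - Δ_1) = -9
  1·M_2 + 6·M_3 + 2·M_4 = 6(Δ_3 - Δ_2) = -24
Natural end conditions: M_0 = M_4 = 0.
Forward elimination and back-substitution give M_0 = 0, M_1 = 435/64, M_2 = -51/16, M_3 = -111/32, M_4 = 0.
On [0, 2], with S_0(x) = a_0 + b_0·x + c_0·x² + d_0·x³: c_0 = M_0/2 = 0, d_0 = (M_1 - M_0)/(6h_0) = 145/256, b_0 = Δ_0 - h_0(2M_0 + M_1)/6 = -433/64.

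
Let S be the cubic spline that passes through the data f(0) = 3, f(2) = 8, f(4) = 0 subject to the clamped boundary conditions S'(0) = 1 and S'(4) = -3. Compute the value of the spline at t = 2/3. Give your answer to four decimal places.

4.6852

Put σ_i = S'' at the i-th knot. Here h = (2, 2) and Δ = (5/2, -4), so the interior equations h_(i-1)·σ_(i-1) + 2(h_(i-1)+h_i)·σ_i + h_i·σ_(i+1) = 6(Δ_i − Δ_(i-1)) read
  2·σ_0 + 8·σ_1 + 2·σ_2 = 6(Δ_1 - Δ_0) = -39
Clamped end conditions give two more equations: 2h_0·σ_0 + h_0·σ_1 = 6(Δ_0 - S'(0)) = 9 and h_1·σ_1 + 2h_1·σ_2 = 6(S'(4) - Δ_1) = 6.
Solving: σ_0 = 49/8, σ_1 = -31/4, σ_2 = 43/8.
On [0, 2], S(t) = 3 + 1·t + 49/16·t² - 37/32·t³.
With t = 2/3: S(2/3) = 253/54.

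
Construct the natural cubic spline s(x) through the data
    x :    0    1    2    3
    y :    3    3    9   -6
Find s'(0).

With M_i denoting the second derivative at x_i, h_i = 1, 1, 1, and Δ_i = (y_(i+1) − y_i)/h_i = 0, 6, -15:
  1·M_0 + 4·M_1 + 1·M_2 = 6(Δ_1 - Δ_0) = 36
  1·M_1 + 4·M_2 + 1·M_3 = 6(Δ_2 - Δ_1) = -126
Natural end conditions: M_0 = M_3 = 0.
Solving the tridiagonal system: M_0 = 0, M_1 = 18, M_2 = -36, M_3 = 0.
On [0, 1], s'(x) = b_0 + 2c_0·x + 3d_0·x² with b_0 = Δ_0 - h_0(2M_0 + M_1)/6 = -3, c_0 = M_0/2 = 0, d_0 = (M_1 - M_0)/(6h_0) = 3. So s'(0) = -3.

-3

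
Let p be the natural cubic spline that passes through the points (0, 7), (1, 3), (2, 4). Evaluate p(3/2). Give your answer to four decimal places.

3.0313

Put σ_i = p'' at the i-th knot. Here h = (1, 1) and Δ = (-4, 1), so the interior equations h_(i-1)·σ_(i-1) + 2(h_(i-1)+h_i)·σ_i + h_i·σ_(i+1) = 6(Δ_i − Δ_(i-1)) read
  1·σ_0 + 4·σ_1 + 1·σ_2 = 6(Δ_1 - Δ_0) = 30
Natural end conditions: σ_0 = σ_2 = 0.
Solving: σ_0 = 0, σ_1 = 15/2, σ_2 = 0.
On [1, 2], p(x) = 3 - 3/2·(x - 1) + 15/4·(x - 1)² - 5/4·(x - 1)³.
With (x - 1) = 1/2: p(3/2) = 97/32.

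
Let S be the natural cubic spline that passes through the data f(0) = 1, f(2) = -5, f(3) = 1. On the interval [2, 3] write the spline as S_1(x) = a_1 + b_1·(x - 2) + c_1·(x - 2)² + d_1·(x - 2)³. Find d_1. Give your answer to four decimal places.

-1.5000

Put m_i = S'' at the i-th knot. Here h = (2, 1) and Δ = (-3, 6), so the interior equations h_(i-1)·m_(i-1) + 2(h_(i-1)+h_i)·m_i + h_i·m_(i+1) = 6(Δ_i − Δ_(i-1)) read
  2·m_0 + 6·m_1 + 1·m_2 = 6(Δ_1 - Δ_0) = 54
Natural end conditions: m_0 = m_2 = 0.
Solving: m_0 = 0, m_1 = 9, m_2 = 0.
On [2, 3], with S_1(x) = a_1 + b_1·(x - 2) + c_1·(x - 2)² + d_1·(x - 2)³: c_1 = m_1/2 = 9/2, d_1 = (m_2 - m_1)/(6h_1) = -3/2, b_1 = Δ_1 - h_1(2m_1 + m_2)/6 = 3.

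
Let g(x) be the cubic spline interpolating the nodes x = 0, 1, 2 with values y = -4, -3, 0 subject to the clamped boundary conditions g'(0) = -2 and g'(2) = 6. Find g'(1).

Write M_i for g''(x_i). With h_i = 1, 1 and divided differences Δ_i = 1, 3, the continuity of g' gives the tridiagonal system
  1·M_0 + 4·M_1 + 1·M_2 = 6(Δ_1 - Δ_0) = 12
Clamped end conditions give two more equations: 2h_0·M_0 + h_0·M_1 = 6(Δ_0 - g'(0)) = 18 and h_1·M_1 + 2h_1·M_2 = 6(g'(2) - Δ_1) = 18.
Hence M_0 = 10, M_1 = -2, M_2 = 10.
On [1, 2], g'(x) = b_1 + 2c_1·(x - 1) + 3d_1·(x - 1)² with b_1 = Δ_1 - h_1(2M_1 + M_2)/6 = 2, c_1 = M_1/2 = -1, d_1 = (M_2 - M_1)/(6h_1) = 2. So g'(1) = 2.

2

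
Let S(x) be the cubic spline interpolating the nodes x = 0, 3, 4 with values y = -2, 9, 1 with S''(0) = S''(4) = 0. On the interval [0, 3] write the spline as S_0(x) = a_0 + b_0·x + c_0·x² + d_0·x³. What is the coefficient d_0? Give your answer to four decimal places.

With M_i denoting the second derivative at x_i, h_i = 3, 1, and Δ_i = (y_(i+1) − y_i)/h_i = 11/3, -8:
  3·M_0 + 8·M_1 + 1·M_2 = 6(Δ_1 - Δ_0) = -70
Natural end conditions: M_0 = M_2 = 0.
Forward elimination and back-substitution give M_0 = 0, M_1 = -35/4, M_2 = 0.
On [0, 3], with S_0(x) = a_0 + b_0·x + c_0·x² + d_0·x³: c_0 = M_0/2 = 0, d_0 = (M_1 - M_0)/(6h_0) = -35/72, b_0 = Δ_0 - h_0(2M_0 + M_1)/6 = 193/24.

-0.4861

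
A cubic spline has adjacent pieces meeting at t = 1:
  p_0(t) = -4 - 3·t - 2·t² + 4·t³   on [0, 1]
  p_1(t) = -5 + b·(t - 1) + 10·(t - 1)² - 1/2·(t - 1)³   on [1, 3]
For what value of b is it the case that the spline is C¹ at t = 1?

5

p_0'(t) = -3 - 4·t + 12·t², so p_0'(1) = 5. On the right, p_1'(1) = b, so b = 5.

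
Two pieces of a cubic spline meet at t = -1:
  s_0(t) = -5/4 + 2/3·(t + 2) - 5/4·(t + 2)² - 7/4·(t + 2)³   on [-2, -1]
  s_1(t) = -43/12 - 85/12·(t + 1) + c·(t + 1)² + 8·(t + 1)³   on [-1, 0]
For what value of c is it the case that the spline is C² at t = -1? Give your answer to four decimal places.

-6.5000

s_0''(t) = -5/2 - 21/2·(t + 2), so s_0''(-1) = -13. On the right, s_1''(-1) = 2c, so c = -13/2.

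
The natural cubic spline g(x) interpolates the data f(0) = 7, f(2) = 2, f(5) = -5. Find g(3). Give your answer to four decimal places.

-0.3889

With m_i denoting the second derivative at x_i, h_i = 2, 3, and Δ_i = (y_(i+1) − y_i)/h_i = -5/2, -7/3:
  2·m_0 + 10·m_1 + 3·m_2 = 6(Δ_1 - Δ_0) = 1
Natural end conditions: m_0 = m_2 = 0.
Forward elimination and back-substitution give m_0 = 0, m_1 = 1/10, m_2 = 0.
On [2, 5], g(x) = 2 - 73/30·(x - 2) + 1/20·(x - 2)² - 1/180·(x - 2)³.
With (x - 2) = 1: g(3) = -7/18.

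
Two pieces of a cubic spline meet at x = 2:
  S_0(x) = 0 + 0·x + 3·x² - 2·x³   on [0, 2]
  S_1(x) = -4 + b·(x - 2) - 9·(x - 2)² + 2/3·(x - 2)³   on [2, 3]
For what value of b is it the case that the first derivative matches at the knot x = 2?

-12

S_0'(x) = 0 + 6·x - 6·x², so S_0'(2) = -12. On the right, S_1'(2) = b, so b = -12.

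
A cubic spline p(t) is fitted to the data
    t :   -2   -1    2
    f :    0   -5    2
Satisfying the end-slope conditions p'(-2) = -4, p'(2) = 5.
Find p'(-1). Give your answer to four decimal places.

Let m_i = p''(x_i). Step sizes h_i = 1, 3; slopes of the chords Δ_i = (y_(i+1) - y_i)/h_i = -5, 7/3.
  1·m_0 + 8·m_1 + 3·m_2 = 6(Δ_1 - Δ_0) = 44
Clamped end conditions give two more equations: 2h_0·m_0 + h_0·m_1 = 6(Δ_0 - p'(-2)) = -6 and h_1·m_1 + 2h_1·m_2 = 6(p'(2) - Δ_1) = 16.
Hence m_0 = -25/4, m_1 = 13/2, m_2 = -7/12.
On [-1, 2], p'(t) = b_1 + 2c_1·(t + 1) + 3d_1·(t + 1)² with b_1 = Δ_1 - h_1(2m_1 + m_2)/6 = -31/8, c_1 = m_1/2 = 13/4, d_1 = (m_2 - m_1)/(6h_1) = -85/216. So p'(-1) = -31/8.

-3.8750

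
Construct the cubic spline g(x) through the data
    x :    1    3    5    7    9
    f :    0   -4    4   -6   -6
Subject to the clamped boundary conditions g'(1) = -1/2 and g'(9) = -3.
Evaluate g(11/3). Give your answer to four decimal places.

-1.3413

Put σ_i = g'' at the i-th knot. Here h = (2, 2, 2, 2) and Δ = (-2, 4, -5, 0), so the interior equations h_(i-1)·σ_(i-1) + 2(h_(i-1)+h_i)·σ_i + h_i·σ_(i+1) = 6(Δ_i − Δ_(i-1)) read
  2·σ_0 + 8·σ_1 + 2·σ_2 = 6(Δ_1 - Δ_0) = 36
  2·σ_1 + 8·σ_2 + 2·σ_3 = 6(Δ_2 - Δ_1) = -54
  2·σ_2 + 8·σ_3 + 2·σ_4 = 6(Δ_3 - Δ_2) = 30
Clamped end conditions give two more equations: 2h_0·σ_0 + h_0·σ_1 = 6(Δ_0 - g'(1)) = -9 and h_3·σ_3 + 2h_3·σ_4 = 6(g'(9) - Δ_3) = -18.
Solving the tridiagonal system: σ_0 = -755/112, σ_1 = 503/56, σ_2 = -179/16, σ_3 = 491/56, σ_4 = -995/112.
On [3, 5], g(x) = -4 + 195/112·(x - 3) + 503/112·(x - 3)² - 753/448·(x - 3)³.
With (x - 3) = 2/3: g(11/3) = -169/126.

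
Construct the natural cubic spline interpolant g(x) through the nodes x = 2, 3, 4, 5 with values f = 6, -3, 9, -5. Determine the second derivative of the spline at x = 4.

Write σ_i for g''(x_i). With h_i = 1, 1, 1 and divided differences Δ_i = -9, 12, -14, the continuity of g' gives the tridiagonal system
  1·σ_0 + 4·σ_1 + 1·σ_2 = 6(Δ_1 - Δ_0) = 126
  1·σ_1 + 4·σ_2 + 1·σ_3 = 6(Δ_2 - Δ_1) = -156
Natural end conditions: σ_0 = σ_3 = 0.
Hence σ_0 = 0, σ_1 = 44, σ_2 = -50, σ_3 = 0.

-50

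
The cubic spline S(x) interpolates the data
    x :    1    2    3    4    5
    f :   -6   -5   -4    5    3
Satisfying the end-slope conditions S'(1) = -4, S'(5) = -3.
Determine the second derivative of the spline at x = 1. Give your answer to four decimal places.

20.0714

Let σ_i = S''(x_i). Step sizes h_i = 1, 1, 1, 1; slopes of the chords Δ_i = (y_(i+1) - y_i)/h_i = 1, 1, 9, -2.
  1·σ_0 + 4·σ_1 + 1·σ_2 = 6(Δ_1 - Δ_0) = 0
  1·σ_1 + 4·σ_2 + 1·σ_3 = 6(Δ_2 - Δ_1) = 48
  1·σ_2 + 4·σ_3 + 1·σ_4 = 6(Δ_3 - Δ_2) = -66
Clamped end conditions give two more equations: 2h_0·σ_0 + h_0·σ_1 = 6(Δ_0 - S'(1)) = 30 and h_3·σ_3 + 2h_3·σ_4 = 6(S'(5) - Δ_3) = -6.
Forward elimination and back-substitution give σ_0 = 281/14, σ_1 = -71/7, σ_2 = 41/2, σ_3 = -167/7, σ_4 = 125/14.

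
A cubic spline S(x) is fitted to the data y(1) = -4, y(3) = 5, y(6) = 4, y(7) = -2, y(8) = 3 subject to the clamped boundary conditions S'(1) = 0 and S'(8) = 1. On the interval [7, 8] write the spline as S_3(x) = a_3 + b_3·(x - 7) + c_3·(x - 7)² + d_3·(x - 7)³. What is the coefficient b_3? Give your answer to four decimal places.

Let M_i = S''(x_i). Step sizes h_i = 2, 3, 1, 1; slopes of the chords Δ_i = (y_(i+1) - y_i)/h_i = 9/2, -1/3, -6, 5.
  2·M_0 + 10·M_1 + 3·M_2 = 6(Δ_1 - Δ_0) = -29
  3·M_1 + 8·M_2 + 1·M_3 = 6(Δ_2 - Δ_1) = -34
  1·M_2 + 4·M_3 + 1·M_4 = 6(Δ_3 - Δ_2) = 66
Clamped end conditions give two more equations: 2h_0·M_0 + h_0·M_1 = 6(Δ_0 - S'(1)) = 27 and h_3·M_3 + 2h_3·M_4 = 6(S'(8) - Δ_3) = -24.
Solving: M_0 = 4549/564, M_1 = -371/141, M_2 = -1769/282, M_3 = 3395/141, M_4 = -6779/282.
On [7, 8], with S_3(x) = a_3 + b_3·(x - 7) + c_3·(x - 7)² + d_3·(x - 7)³: c_3 = M_3/2 = 3395/282, d_3 = (M_4 - M_3)/(6h_3) = -4523/564, b_3 = Δ_3 - h_3(2M_3 + M_4)/6 = 553/564.

0.9805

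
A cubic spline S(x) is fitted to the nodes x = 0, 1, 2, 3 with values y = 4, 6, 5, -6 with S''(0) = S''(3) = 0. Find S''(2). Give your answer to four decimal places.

Write M_i for S''(x_i). With h_i = 1, 1, 1 and divided differences Δ_i = 2, -1, -11, the continuity of S' gives the tridiagonal system
  1·M_0 + 4·M_1 + 1·M_2 = 6(Δ_1 - Δ_0) = -18
  1·M_1 + 4·M_2 + 1·M_3 = 6(Δ_2 - Δ_1) = -60
Natural end conditions: M_0 = M_3 = 0.
Solving: M_0 = 0, M_1 = -4/5, M_2 = -74/5, M_3 = 0.

-14.8000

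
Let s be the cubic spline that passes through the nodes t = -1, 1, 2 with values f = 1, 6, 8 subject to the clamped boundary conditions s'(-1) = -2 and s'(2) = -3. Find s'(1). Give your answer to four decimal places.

Put M_i = s'' at the i-th knot. Here h = (2, 1) and Δ = (5/2, 2), so the interior equations h_(i-1)·M_(i-1) + 2(h_(i-1)+h_i)·M_i + h_i·M_(i+1) = 6(Δ_i − Δ_(i-1)) read
  2·M_0 + 6·M_1 + 1·M_2 = 6(Δ_1 - Δ_0) = -3
Clamped end conditions give two more equations: 2h_0·M_0 + h_0·M_1 = 6(Δ_0 - s'(-1)) = 27 and h_1·M_1 + 2h_1·M_2 = 6(s'(2) - Δ_1) = -30.
Solving: M_0 = 83/12, M_1 = -1/3, M_2 = -89/6.
On [1, 2], s'(t) = b_1 + 2c_1·(t - 1) + 3d_1·(t - 1)² with b_1 = Δ_1 - h_1(2M_1 + M_2)/6 = 55/12, c_1 = M_1/2 = -1/6, d_1 = (M_2 - M_1)/(6h_1) = -29/12. So s'(1) = 55/12.

4.5833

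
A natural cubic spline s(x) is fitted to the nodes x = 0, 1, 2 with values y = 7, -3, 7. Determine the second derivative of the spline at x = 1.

With M_i denoting the second derivative at x_i, h_i = 1, 1, and Δ_i = (y_(i+1) − y_i)/h_i = -10, 10:
  1·M_0 + 4·M_1 + 1·M_2 = 6(Δ_1 - Δ_0) = 120
Natural end conditions: M_0 = M_2 = 0.
Forward elimination and back-substitution give M_0 = 0, M_1 = 30, M_2 = 0.

30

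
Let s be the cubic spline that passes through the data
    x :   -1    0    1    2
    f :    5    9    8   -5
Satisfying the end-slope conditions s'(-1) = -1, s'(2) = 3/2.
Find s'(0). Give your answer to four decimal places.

5.5667

Write σ_i for s''(x_i). With h_i = 1, 1, 1 and divided differences Δ_i = 4, -1, -13, the continuity of s' gives the tridiagonal system
  1·σ_0 + 4·σ_1 + 1·σ_2 = 6(Δ_1 - Δ_0) = -30
  1·σ_1 + 4·σ_2 + 1·σ_3 = 6(Δ_2 - Δ_1) = -72
Clamped end conditions give two more equations: 2h_0·σ_0 + h_0·σ_1 = 6(Δ_0 - s'(-1)) = 30 and h_2·σ_2 + 2h_2·σ_3 = 6(s'(2) - Δ_2) = 87.
Solving: σ_0 = 253/15, σ_1 = -56/15, σ_2 = -479/15, σ_3 = 892/15.
On [0, 1], s'(x) = b_1 + 2c_1·x + 3d_1·x² with b_1 = Δ_1 - h_1(2σ_1 + σ_2)/6 = 167/30, c_1 = σ_1/2 = -28/15, d_1 = (σ_2 - σ_1)/(6h_1) = -47/10. So s'(0) = 167/30.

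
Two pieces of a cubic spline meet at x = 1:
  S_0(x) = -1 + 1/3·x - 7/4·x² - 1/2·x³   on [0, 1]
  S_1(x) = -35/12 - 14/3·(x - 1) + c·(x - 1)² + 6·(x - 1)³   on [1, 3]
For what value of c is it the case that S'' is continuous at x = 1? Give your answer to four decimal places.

S_0''(x) = -7/2 - 3·x, so S_0''(1) = -13/2. On the right, S_1''(1) = 2c, so c = -13/4.

-3.2500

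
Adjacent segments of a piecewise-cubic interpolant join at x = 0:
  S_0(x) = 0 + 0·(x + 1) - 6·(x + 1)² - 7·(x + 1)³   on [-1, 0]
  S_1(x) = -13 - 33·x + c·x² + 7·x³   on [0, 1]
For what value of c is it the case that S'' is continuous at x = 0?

S_0''(x) = -12 - 42·(x + 1), so S_0''(0) = -54. On the right, S_1''(0) = 2c, so c = -27.

-27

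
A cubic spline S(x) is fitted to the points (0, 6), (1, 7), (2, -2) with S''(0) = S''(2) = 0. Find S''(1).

With M_i denoting the second derivative at x_i, h_i = 1, 1, and Δ_i = (y_(i+1) − y_i)/h_i = 1, -9:
  1·M_0 + 4·M_1 + 1·M_2 = 6(Δ_1 - Δ_0) = -60
Natural end conditions: M_0 = M_2 = 0.
Solving the tridiagonal system: M_0 = 0, M_1 = -15, M_2 = 0.

-15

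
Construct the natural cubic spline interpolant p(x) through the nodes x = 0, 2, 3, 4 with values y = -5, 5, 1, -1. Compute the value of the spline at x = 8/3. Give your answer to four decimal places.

Let m_i = p''(x_i). Step sizes h_i = 2, 1, 1; slopes of the chords Δ_i = (y_(i+1) - y_i)/h_i = 5, -4, -2.
  2·m_0 + 6·m_1 + 1·m_2 = 6(Δ_1 - Δ_0) = -54
  1·m_1 + 4·m_2 + 1·m_3 = 6(Δ_2 - Δ_1) = 12
Natural end conditions: m_0 = m_3 = 0.
Solving: m_0 = 0, m_1 = -228/23, m_2 = 126/23, m_3 = 0.
On [2, 3], p(x) = 5 - 37/23·(x - 2) - 114/23·(x - 2)² + 59/23·(x - 2)³.
With (x - 2) = 2/3: p(8/3) = 1543/621.

2.4847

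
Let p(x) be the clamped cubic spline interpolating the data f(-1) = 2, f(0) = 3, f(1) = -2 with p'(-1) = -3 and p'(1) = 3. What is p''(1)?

With M_i denoting the second derivative at x_i, h_i = 1, 1, and Δ_i = (y_(i+1) − y_i)/h_i = 1, -5:
  1·M_0 + 4·M_1 + 1·M_2 = 6(Δ_1 - Δ_0) = -36
Clamped end conditions give two more equations: 2h_0·M_0 + h_0·M_1 = 6(Δ_0 - p'(-1)) = 24 and h_1·M_1 + 2h_1·M_2 = 6(p'(1) - Δ_1) = 48.
Solving the tridiagonal system: M_0 = 24, M_1 = -24, M_2 = 36.

36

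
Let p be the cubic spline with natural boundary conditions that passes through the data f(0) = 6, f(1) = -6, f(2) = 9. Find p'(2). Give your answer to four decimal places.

21.7500

Write m_i for p''(x_i). With h_i = 1, 1 and divided differences Δ_i = -12, 15, the continuity of p' gives the tridiagonal system
  1·m_0 + 4·m_1 + 1·m_2 = 6(Δ_1 - Δ_0) = 162
Natural end conditions: m_0 = m_2 = 0.
Solving: m_0 = 0, m_1 = 81/2, m_2 = 0.
On [1, 2], p'(x) = b_1 + 2c_1·(x - 1) + 3d_1·(x - 1)² with b_1 = Δ_1 - h_1(2m_1 + m_2)/6 = 3/2, c_1 = m_1/2 = 81/4, d_1 = (m_2 - m_1)/(6h_1) = -27/4. So p'(2) = 87/4.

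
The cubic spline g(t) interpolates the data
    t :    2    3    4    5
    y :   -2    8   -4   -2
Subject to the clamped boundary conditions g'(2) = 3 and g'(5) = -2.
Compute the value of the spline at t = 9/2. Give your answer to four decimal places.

Let σ_i = g''(x_i). Step sizes h_i = 1, 1, 1; slopes of the chords Δ_i = (y_(i+1) - y_i)/h_i = 10, -12, 2.
  1·σ_0 + 4·σ_1 + 1·σ_2 = 6(Δ_1 - Δ_0) = -132
  1·σ_1 + 4·σ_2 + 1·σ_3 = 6(Δ_2 - Δ_1) = 84
Clamped end conditions give two more equations: 2h_0·σ_0 + h_0·σ_1 = 6(Δ_0 - g'(2)) = 42 and h_2·σ_2 + 2h_2·σ_3 = 6(g'(5) - Δ_2) = -24.
Solving: σ_0 = 736/15, σ_1 = -842/15, σ_2 = 652/15, σ_3 = -506/15.
On [4, 5], g(t) = -4 - 103/15·(t - 4) + 326/15·(t - 4)² - 193/15·(t - 4)³.
With (t - 4) = 1/2: g(9/2) = -433/120.

-3.6083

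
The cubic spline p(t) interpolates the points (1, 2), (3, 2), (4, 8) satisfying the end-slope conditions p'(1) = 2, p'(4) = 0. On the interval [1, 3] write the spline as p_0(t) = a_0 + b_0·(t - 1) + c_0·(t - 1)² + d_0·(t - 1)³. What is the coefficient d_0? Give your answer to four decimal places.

Write M_i for p''(x_i). With h_i = 2, 1 and divided differences Δ_i = 0, 6, the continuity of p' gives the tridiagonal system
  2·M_0 + 6·M_1 + 1·M_2 = 6(Δ_1 - Δ_0) = 36
Clamped end conditions give two more equations: 2h_0·M_0 + h_0·M_1 = 6(Δ_0 - p'(1)) = -12 and h_1·M_1 + 2h_1·M_2 = 6(p'(4) - Δ_1) = -36.
Solving: M_0 = -29/3, M_1 = 40/3, M_2 = -74/3.
On [1, 3], with p_0(t) = a_0 + b_0·(t - 1) + c_0·(t - 1)² + d_0·(t - 1)³: c_0 = M_0/2 = -29/6, d_0 = (M_1 - M_0)/(6h_0) = 23/12, b_0 = Δ_0 - h_0(2M_0 + M_1)/6 = 2.

1.9167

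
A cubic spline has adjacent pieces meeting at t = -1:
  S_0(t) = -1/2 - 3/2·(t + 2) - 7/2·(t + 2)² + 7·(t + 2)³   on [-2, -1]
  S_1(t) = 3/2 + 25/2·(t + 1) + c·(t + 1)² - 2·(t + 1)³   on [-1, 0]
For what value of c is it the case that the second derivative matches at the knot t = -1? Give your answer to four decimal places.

17.5000

S_0''(t) = -7 + 42·(t + 2), so S_0''(-1) = 35. On the right, S_1''(-1) = 2c, so c = 35/2.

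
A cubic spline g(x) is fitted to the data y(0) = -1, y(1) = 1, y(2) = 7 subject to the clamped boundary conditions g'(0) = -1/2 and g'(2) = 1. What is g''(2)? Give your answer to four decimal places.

Put M_i = g'' at the i-th knot. Here h = (1, 1) and Δ = (2, 6), so the interior equations h_(i-1)·M_(i-1) + 2(h_(i-1)+h_i)·M_i + h_i·M_(i+1) = 6(Δ_i − Δ_(i-1)) read
  1·M_0 + 4·M_1 + 1·M_2 = 6(Δ_1 - Δ_0) = 24
Clamped end conditions give two more equations: 2h_0·M_0 + h_0·M_1 = 6(Δ_0 - g'(0)) = 15 and h_1·M_1 + 2h_1·M_2 = 6(g'(2) - Δ_1) = -30.
Hence M_0 = 9/4, M_1 = 21/2, M_2 = -81/4.

-20.2500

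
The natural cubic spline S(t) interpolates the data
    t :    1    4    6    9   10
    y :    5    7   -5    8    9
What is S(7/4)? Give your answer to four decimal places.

7.5492

Put m_i = S'' at the i-th knot. Here h = (3, 2, 3, 1) and Δ = (2/3, -6, 13/3, 1), so the interior equations h_(i-1)·m_(i-1) + 2(h_(i-1)+h_i)·m_i + h_i·m_(i+1) = 6(Δ_i − Δ_(i-1)) read
  3·m_0 + 10·m_1 + 2·m_2 = 6(Δ_1 - Δ_0) = -40
  2·m_1 + 10·m_2 + 3·m_3 = 6(Δ_2 - Δ_1) = 62
  3·m_2 + 8·m_3 + 1·m_4 = 6(Δ_3 - Δ_2) = -20
Natural end conditions: m_0 = m_4 = 0.
Hence m_0 = 0, m_1 = -1976/339, m_2 = 3100/339, m_3 = -670/113, m_4 = 0.
On [1, 4], S(t) = 5 + 1214/339·(t - 1) + 0·(t - 1)² - 988/3051·(t - 1)³.
With (t - 1) = 3/4: S(7/4) = 13649/1808.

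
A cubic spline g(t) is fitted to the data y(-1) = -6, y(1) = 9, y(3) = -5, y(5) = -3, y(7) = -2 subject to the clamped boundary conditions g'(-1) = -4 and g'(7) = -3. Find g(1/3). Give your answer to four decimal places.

Let M_i = g''(x_i). Step sizes h_i = 2, 2, 2, 2; slopes of the chords Δ_i = (y_(i+1) - y_i)/h_i = 15/2, -7, 1, 1/2.
  2·M_0 + 8·M_1 + 2·M_2 = 6(Δ_1 - Δ_0) = -87
  2·M_1 + 8·M_2 + 2·M_3 = 6(Δ_2 - Δ_1) = 48
  2·M_2 + 8·M_3 + 2·M_4 = 6(Δ_3 - Δ_2) = -3
Clamped end conditions give two more equations: 2h_0·M_0 + h_0·M_1 = 6(Δ_0 - g'(-1)) = 69 and h_3·M_3 + 2h_3·M_4 = 6(g'(7) - Δ_3) = -21.
Forward elimination and back-substitution give M_0 = 773/28, M_1 = -145/7, M_2 = 47/4, M_3 = -16/7, M_4 = -115/28.
On [-1, 1], g(t) = -6 - 4·(t + 1) + 773/56·(t + 1)² - 451/112·(t + 1)³.
With (t + 1) = 4/3: g(1/3) = 692/189.

3.6614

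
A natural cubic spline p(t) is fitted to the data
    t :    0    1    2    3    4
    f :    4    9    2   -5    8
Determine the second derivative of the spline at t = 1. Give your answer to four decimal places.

-17.1429

Write m_i for p''(x_i). With h_i = 1, 1, 1, 1 and divided differences Δ_i = 5, -7, -7, 13, the continuity of p' gives the tridiagonal system
  1·m_0 + 4·m_1 + 1·m_2 = 6(Δ_1 - Δ_0) = -72
  1·m_1 + 4·m_2 + 1·m_3 = 6(Δ_2 - Δ_1) = 0
  1·m_2 + 4·m_3 + 1·m_4 = 6(Δ_3 - Δ_2) = 120
Natural end conditions: m_0 = m_4 = 0.
Hence m_0 = 0, m_1 = -120/7, m_2 = -24/7, m_3 = 216/7, m_4 = 0.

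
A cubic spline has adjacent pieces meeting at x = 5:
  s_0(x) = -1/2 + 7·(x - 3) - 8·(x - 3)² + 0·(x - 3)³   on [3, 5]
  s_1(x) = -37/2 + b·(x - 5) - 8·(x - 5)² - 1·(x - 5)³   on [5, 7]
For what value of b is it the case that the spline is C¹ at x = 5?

s_0'(x) = 7 - 16·(x - 3) + 0·(x - 3)², so s_0'(5) = -25. On the right, s_1'(5) = b, so b = -25.

-25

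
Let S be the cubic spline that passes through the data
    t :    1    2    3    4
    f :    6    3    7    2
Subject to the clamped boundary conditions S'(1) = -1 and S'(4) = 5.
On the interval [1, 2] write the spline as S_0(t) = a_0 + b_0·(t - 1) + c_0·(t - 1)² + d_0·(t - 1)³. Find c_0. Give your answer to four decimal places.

-8.6000

Put M_i = S'' at the i-th knot. Here h = (1, 1, 1) and Δ = (-3, 4, -5), so the interior equations h_(i-1)·M_(i-1) + 2(h_(i-1)+h_i)·M_i + h_i·M_(i+1) = 6(Δ_i − Δ_(i-1)) read
  1·M_0 + 4·M_1 + 1·M_2 = 6(Δ_1 - Δ_0) = 42
  1·M_1 + 4·M_2 + 1·M_3 = 6(Δ_2 - Δ_1) = -54
Clamped end conditions give two more equations: 2h_0·M_0 + h_0·M_1 = 6(Δ_0 - S'(1)) = -12 and h_2·M_2 + 2h_2·M_3 = 6(S'(4) - Δ_2) = 60.
Solving: M_0 = -86/5, M_1 = 112/5, M_2 = -152/5, M_3 = 226/5.
On [1, 2], with S_0(t) = a_0 + b_0·(t - 1) + c_0·(t - 1)² + d_0·(t - 1)³: c_0 = M_0/2 = -43/5, d_0 = (M_1 - M_0)/(6h_0) = 33/5, b_0 = Δ_0 - h_0(2M_0 + M_1)/6 = -1.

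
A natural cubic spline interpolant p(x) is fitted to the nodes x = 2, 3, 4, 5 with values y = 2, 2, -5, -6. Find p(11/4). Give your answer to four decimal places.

Put σ_i = p'' at the i-th knot. Here h = (1, 1, 1) and Δ = (0, -7, -1), so the interior equations h_(i-1)·σ_(i-1) + 2(h_(i-1)+h_i)·σ_i + h_i·σ_(i+1) = 6(Δ_i − Δ_(i-1)) read
  1·σ_0 + 4·σ_1 + 1·σ_2 = 6(Δ_1 - Δ_0) = -42
  1·σ_1 + 4·σ_2 + 1·σ_3 = 6(Δ_2 - Δ_1) = 36
Natural end conditions: σ_0 = σ_3 = 0.
Solving the tridiagonal system: σ_0 = 0, σ_1 = -68/5, σ_2 = 62/5, σ_3 = 0.
On [2, 3], p(x) = 2 + 34/15·(x - 2) + 0·(x - 2)² - 34/15·(x - 2)³.
With (x - 2) = 3/4: p(11/4) = 439/160.

2.7438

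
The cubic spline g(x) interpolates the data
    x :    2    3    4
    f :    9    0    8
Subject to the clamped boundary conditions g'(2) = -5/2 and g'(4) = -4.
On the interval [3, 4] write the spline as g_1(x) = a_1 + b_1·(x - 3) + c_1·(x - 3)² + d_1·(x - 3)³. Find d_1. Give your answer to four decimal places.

Put M_i = g'' at the i-th knot. Here h = (1, 1) and Δ = (-9, 8), so the interior equations h_(i-1)·M_(i-1) + 2(h_(i-1)+h_i)·M_i + h_i·M_(i+1) = 6(Δ_i − Δ_(i-1)) read
  1·M_0 + 4·M_1 + 1·M_2 = 6(Δ_1 - Δ_0) = 102
Clamped end conditions give two more equations: 2h_0·M_0 + h_0·M_1 = 6(Δ_0 - g'(2)) = -39 and h_1·M_1 + 2h_1·M_2 = 6(g'(4) - Δ_1) = -72.
Hence M_0 = -183/4, M_1 = 105/2, M_2 = -249/4.
On [3, 4], with g_1(x) = a_1 + b_1·(x - 3) + c_1·(x - 3)² + d_1·(x - 3)³: c_1 = M_1/2 = 105/4, d_1 = (M_2 - M_1)/(6h_1) = -153/8, b_1 = Δ_1 - h_1(2M_1 + M_2)/6 = 7/8.

-19.1250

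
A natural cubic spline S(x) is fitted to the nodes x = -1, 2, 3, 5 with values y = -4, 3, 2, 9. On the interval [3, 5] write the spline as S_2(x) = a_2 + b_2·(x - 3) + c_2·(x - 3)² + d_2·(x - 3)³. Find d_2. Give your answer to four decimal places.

With M_i denoting the second derivative at x_i, h_i = 3, 1, 2, and Δ_i = (y_(i+1) − y_i)/h_i = 7/3, -1, 7/2:
  3·M_0 + 8·M_1 + 1·M_2 = 6(Δ_1 - Δ_0) = -20
  1·M_1 + 6·M_2 + 2·M_3 = 6(Δ_2 - Δ_1) = 27
Natural end conditions: M_0 = M_3 = 0.
Hence M_0 = 0, M_1 = -147/47, M_2 = 236/47, M_3 = 0.
On [3, 5], with S_2(x) = a_2 + b_2·(x - 3) + c_2·(x - 3)² + d_2·(x - 3)³: c_2 = M_2/2 = 118/47, d_2 = (M_3 - M_2)/(6h_2) = -59/141, b_2 = Δ_2 - h_2(2M_2 + M_3)/6 = 43/282.

-0.4184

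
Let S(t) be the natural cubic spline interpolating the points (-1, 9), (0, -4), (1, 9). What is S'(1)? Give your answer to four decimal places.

19.5000

Put M_i = S'' at the i-th knot. Here h = (1, 1) and Δ = (-13, 13), so the interior equations h_(i-1)·M_(i-1) + 2(h_(i-1)+h_i)·M_i + h_i·M_(i+1) = 6(Δ_i − Δ_(i-1)) read
  1·M_0 + 4·M_1 + 1·M_2 = 6(Δ_1 - Δ_0) = 156
Natural end conditions: M_0 = M_2 = 0.
Solving: M_0 = 0, M_1 = 39, M_2 = 0.
On [0, 1], S'(t) = b_1 + 2c_1·t + 3d_1·t² with b_1 = Δ_1 - h_1(2M_1 + M_2)/6 = 0, c_1 = M_1/2 = 39/2, d_1 = (M_2 - M_1)/(6h_1) = -13/2. So S'(1) = 39/2.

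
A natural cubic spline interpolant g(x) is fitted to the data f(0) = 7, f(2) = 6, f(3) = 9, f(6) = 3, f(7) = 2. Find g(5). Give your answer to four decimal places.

With M_i denoting the second derivative at x_i, h_i = 2, 1, 3, 1, and Δ_i = (y_(i+1) − y_i)/h_i = -1/2, 3, -2, -1:
  2·M_0 + 6·M_1 + 1·M_2 = 6(Δ_1 - Δ_0) = 21
  1·M_1 + 8·M_2 + 3·M_3 = 6(Δ_2 - Δ_1) = -30
  3·M_2 + 8·M_3 + 1·M_4 = 6(Δ_3 - Δ_2) = 6
Natural end conditions: M_0 = M_4 = 0.
Solving: M_0 = 0, M_1 = 1413/322, M_2 = -858/161, M_3 = 885/322, M_4 = 0.
On [3, 6], g(x) = 9 + 1259/644·(x - 3) - 429/161·(x - 3)² + 289/644·(x - 3)³.
With (x - 3) = 2: g(5) = 1881/322.

5.8416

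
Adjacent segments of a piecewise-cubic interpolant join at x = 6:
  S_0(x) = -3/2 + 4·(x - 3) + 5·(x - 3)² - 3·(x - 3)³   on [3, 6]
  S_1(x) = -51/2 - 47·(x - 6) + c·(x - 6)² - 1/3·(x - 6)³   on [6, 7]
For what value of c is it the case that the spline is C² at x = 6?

-22

S_0''(x) = 10 - 18·(x - 3), so S_0''(6) = -44. On the right, S_1''(6) = 2c, so c = -22.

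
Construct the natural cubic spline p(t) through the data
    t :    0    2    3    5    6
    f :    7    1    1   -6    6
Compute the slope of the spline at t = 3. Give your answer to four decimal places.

-2.7527

Put m_i = p'' at the i-th knot. Here h = (2, 1, 2, 1) and Δ = (-3, 0, -7/2, 12), so the interior equations h_(i-1)·m_(i-1) + 2(h_(i-1)+h_i)·m_i + h_i·m_(i+1) = 6(Δ_i − Δ_(i-1)) read
  2·m_0 + 6·m_1 + 1·m_2 = 6(Δ_1 - Δ_0) = 18
  1·m_1 + 6·m_2 + 2·m_3 = 6(Δ_2 - Δ_1) = -21
  2·m_2 + 6·m_3 + 1·m_4 = 6(Δ_3 - Δ_2) = 93
Natural end conditions: m_0 = m_4 = 0.
Solving: m_0 = 0, m_1 = 148/31, m_2 = -330/31, m_3 = 1181/62, m_4 = 0.
On [3, 5], p'(t) = b_2 + 2c_2·(t - 3) + 3d_2·(t - 3)² with b_2 = Δ_2 - h_2(2m_2 + m_3)/6 = -256/93, c_2 = m_2/2 = -165/31, d_2 = (m_3 - m_2)/(6h_2) = 1841/744. So p'(3) = -256/93.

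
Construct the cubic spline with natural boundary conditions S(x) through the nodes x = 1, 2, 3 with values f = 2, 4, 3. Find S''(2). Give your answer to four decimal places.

-4.5000

Put m_i = S'' at the i-th knot. Here h = (1, 1) and Δ = (2, -1), so the interior equations h_(i-1)·m_(i-1) + 2(h_(i-1)+h_i)·m_i + h_i·m_(i+1) = 6(Δ_i − Δ_(i-1)) read
  1·m_0 + 4·m_1 + 1·m_2 = 6(Δ_1 - Δ_0) = -18
Natural end conditions: m_0 = m_2 = 0.
Solving the tridiagonal system: m_0 = 0, m_1 = -9/2, m_2 = 0.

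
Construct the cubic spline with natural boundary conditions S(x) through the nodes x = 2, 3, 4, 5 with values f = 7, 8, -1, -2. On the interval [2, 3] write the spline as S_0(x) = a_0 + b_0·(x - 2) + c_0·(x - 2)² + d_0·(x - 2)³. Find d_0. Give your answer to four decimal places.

Write m_i for S''(x_i). With h_i = 1, 1, 1 and divided differences Δ_i = 1, -9, -1, the continuity of S' gives the tridiagonal system
  1·m_0 + 4·m_1 + 1·m_2 = 6(Δ_1 - Δ_0) = -60
  1·m_1 + 4·m_2 + 1·m_3 = 6(Δ_2 - Δ_1) = 48
Natural end conditions: m_0 = m_3 = 0.
Solving: m_0 = 0, m_1 = -96/5, m_2 = 84/5, m_3 = 0.
On [2, 3], with S_0(x) = a_0 + b_0·(x - 2) + c_0·(x - 2)² + d_0·(x - 2)³: c_0 = m_0/2 = 0, d_0 = (m_1 - m_0)/(6h_0) = -16/5, b_0 = Δ_0 - h_0(2m_0 + m_1)/6 = 21/5.

-3.2000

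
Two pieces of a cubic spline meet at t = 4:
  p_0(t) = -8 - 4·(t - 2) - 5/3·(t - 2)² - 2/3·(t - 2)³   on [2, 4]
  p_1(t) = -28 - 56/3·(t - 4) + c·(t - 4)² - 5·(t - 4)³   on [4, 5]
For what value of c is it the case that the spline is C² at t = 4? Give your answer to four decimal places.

p_0''(t) = -10/3 - 4·(t - 2), so p_0''(4) = -34/3. On the right, p_1''(4) = 2c, so c = -17/3.

-5.6667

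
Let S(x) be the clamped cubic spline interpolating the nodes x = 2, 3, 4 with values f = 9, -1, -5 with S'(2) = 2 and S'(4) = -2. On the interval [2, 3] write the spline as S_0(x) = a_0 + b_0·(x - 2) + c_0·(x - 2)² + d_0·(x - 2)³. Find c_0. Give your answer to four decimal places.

-23.5000

Put σ_i = S'' at the i-th knot. Here h = (1, 1) and Δ = (-10, -4), so the interior equations h_(i-1)·σ_(i-1) + 2(h_(i-1)+h_i)·σ_i + h_i·σ_(i+1) = 6(Δ_i − Δ_(i-1)) read
  1·σ_0 + 4·σ_1 + 1·σ_2 = 6(Δ_1 - Δ_0) = 36
Clamped end conditions give two more equations: 2h_0·σ_0 + h_0·σ_1 = 6(Δ_0 - S'(2)) = -72 and h_1·σ_1 + 2h_1·σ_2 = 6(S'(4) - Δ_1) = 12.
Hence σ_0 = -47, σ_1 = 22, σ_2 = -5.
On [2, 3], with S_0(x) = a_0 + b_0·(x - 2) + c_0·(x - 2)² + d_0·(x - 2)³: c_0 = σ_0/2 = -47/2, d_0 = (σ_1 - σ_0)/(6h_0) = 23/2, b_0 = Δ_0 - h_0(2σ_0 + σ_1)/6 = 2.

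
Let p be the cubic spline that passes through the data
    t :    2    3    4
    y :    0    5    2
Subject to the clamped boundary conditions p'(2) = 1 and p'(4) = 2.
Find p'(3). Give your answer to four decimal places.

Put m_i = p'' at the i-th knot. Here h = (1, 1) and Δ = (5, -3), so the interior equations h_(i-1)·m_(i-1) + 2(h_(i-1)+h_i)·m_i + h_i·m_(i+1) = 6(Δ_i − Δ_(i-1)) read
  1·m_0 + 4·m_1 + 1·m_2 = 6(Δ_1 - Δ_0) = -48
Clamped end conditions give two more equations: 2h_0·m_0 + h_0·m_1 = 6(Δ_0 - p'(2)) = 24 and h_1·m_1 + 2h_1·m_2 = 6(p'(4) - Δ_1) = 30.
Hence m_0 = 49/2, m_1 = -25, m_2 = 55/2.
On [3, 4], p'(t) = b_1 + 2c_1·(t - 3) + 3d_1·(t - 3)² with b_1 = Δ_1 - h_1(2m_1 + m_2)/6 = 3/4, c_1 = m_1/2 = -25/2, d_1 = (m_2 - m_1)/(6h_1) = 35/4. So p'(3) = 3/4.

0.7500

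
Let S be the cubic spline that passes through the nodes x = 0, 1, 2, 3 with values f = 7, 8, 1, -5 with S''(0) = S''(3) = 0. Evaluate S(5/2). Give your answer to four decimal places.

-2.3000

Write M_i for S''(x_i). With h_i = 1, 1, 1 and divided differences Δ_i = 1, -7, -6, the continuity of S' gives the tridiagonal system
  1·M_0 + 4·M_1 + 1·M_2 = 6(Δ_1 - Δ_0) = -48
  1·M_1 + 4·M_2 + 1·M_3 = 6(Δ_2 - Δ_1) = 6
Natural end conditions: M_0 = M_3 = 0.
Solving the tridiagonal system: M_0 = 0, M_1 = -66/5, M_2 = 24/5, M_3 = 0.
On [2, 3], S(x) = 1 - 38/5·(x - 2) + 12/5·(x - 2)² - 4/5·(x - 2)³.
With (x - 2) = 1/2: S(5/2) = -23/10.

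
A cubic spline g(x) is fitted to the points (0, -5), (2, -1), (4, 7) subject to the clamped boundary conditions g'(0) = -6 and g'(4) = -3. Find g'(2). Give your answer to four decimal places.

Write M_i for g''(x_i). With h_i = 2, 2 and divided differences Δ_i = 2, 4, the continuity of g' gives the tridiagonal system
  2·M_0 + 8·M_1 + 2·M_2 = 6(Δ_1 - Δ_0) = 12
Clamped end conditions give two more equations: 2h_0·M_0 + h_0·M_1 = 6(Δ_0 - g'(0)) = 48 and h_1·M_1 + 2h_1·M_2 = 6(g'(4) - Δ_1) = -42.
Solving the tridiagonal system: M_0 = 45/4, M_1 = 3/2, M_2 = -45/4.
On [2, 4], g'(x) = b_1 + 2c_1·(x - 2) + 3d_1·(x - 2)² with b_1 = Δ_1 - h_1(2M_1 + M_2)/6 = 27/4, c_1 = M_1/2 = 3/4, d_1 = (M_2 - M_1)/(6h_1) = -17/16. So g'(2) = 27/4.

6.7500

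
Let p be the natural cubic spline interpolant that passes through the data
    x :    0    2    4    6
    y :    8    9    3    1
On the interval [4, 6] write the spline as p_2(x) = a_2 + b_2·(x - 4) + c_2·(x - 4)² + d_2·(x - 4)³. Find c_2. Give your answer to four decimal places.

Let M_i = p''(x_i). Step sizes h_i = 2, 2, 2; slopes of the chords Δ_i = (y_(i+1) - y_i)/h_i = 1/2, -3, -1.
  2·M_0 + 8·M_1 + 2·M_2 = 6(Δ_1 - Δ_0) = -21
  2·M_1 + 8·M_2 + 2·M_3 = 6(Δ_2 - Δ_1) = 12
Natural end conditions: M_0 = M_3 = 0.
Solving: M_0 = 0, M_1 = -16/5, M_2 = 23/10, M_3 = 0.
On [4, 6], with p_2(x) = a_2 + b_2·(x - 4) + c_2·(x - 4)² + d_2·(x - 4)³: c_2 = M_2/2 = 23/20, d_2 = (M_3 - M_2)/(6h_2) = -23/120, b_2 = Δ_2 - h_2(2M_2 + M_3)/6 = -38/15.

1.1500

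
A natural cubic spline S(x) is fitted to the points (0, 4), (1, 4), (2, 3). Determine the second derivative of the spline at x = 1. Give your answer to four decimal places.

Put σ_i = S'' at the i-th knot. Here h = (1, 1) and Δ = (0, -1), so the interior equations h_(i-1)·σ_(i-1) + 2(h_(i-1)+h_i)·σ_i + h_i·σ_(i+1) = 6(Δ_i − Δ_(i-1)) read
  1·σ_0 + 4·σ_1 + 1·σ_2 = 6(Δ_1 - Δ_0) = -6
Natural end conditions: σ_0 = σ_2 = 0.
Hence σ_0 = 0, σ_1 = -3/2, σ_2 = 0.

-1.5000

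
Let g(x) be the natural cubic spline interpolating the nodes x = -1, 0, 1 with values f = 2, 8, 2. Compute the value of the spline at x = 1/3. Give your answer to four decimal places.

7.1111

Let m_i = g''(x_i). Step sizes h_i = 1, 1; slopes of the chords Δ_i = (y_(i+1) - y_i)/h_i = 6, -6.
  1·m_0 + 4·m_1 + 1·m_2 = 6(Δ_1 - Δ_0) = -72
Natural end conditions: m_0 = m_2 = 0.
Hence m_0 = 0, m_1 = -18, m_2 = 0.
On [0, 1], g(x) = 8 + 0·x - 9·x² + 3·x³.
With x = 1/3: g(1/3) = 64/9.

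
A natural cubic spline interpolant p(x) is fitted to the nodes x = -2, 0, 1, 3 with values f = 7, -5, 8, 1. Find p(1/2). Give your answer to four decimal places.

Put m_i = p'' at the i-th knot. Here h = (2, 1, 2) and Δ = (-6, 13, -7/2), so the interior equations h_(i-1)·m_(i-1) + 2(h_(i-1)+h_i)·m_i + h_i·m_(i+1) = 6(Δ_i − Δ_(i-1)) read
  2·m_0 + 6·m_1 + 1·m_2 = 6(Δ_1 - Δ_0) = 114
  1·m_1 + 6·m_2 + 2·m_3 = 6(Δ_2 - Δ_1) = -99
Natural end conditions: m_0 = m_3 = 0.
Hence m_0 = 0, m_1 = 783/35, m_2 = -708/35, m_3 = 0.
On [0, 1], p(x) = -5 + 312/35·x + 783/70·x² - 71/10·x³.
With x = 1/2: p(1/2) = 153/112.

1.3661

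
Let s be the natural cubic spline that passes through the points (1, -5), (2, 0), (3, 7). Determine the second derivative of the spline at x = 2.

3

With σ_i denoting the second derivative at x_i, h_i = 1, 1, and Δ_i = (y_(i+1) − y_i)/h_i = 5, 7:
  1·σ_0 + 4·σ_1 + 1·σ_2 = 6(Δ_1 - Δ_0) = 12
Natural end conditions: σ_0 = σ_2 = 0.
Solving: σ_0 = 0, σ_1 = 3, σ_2 = 0.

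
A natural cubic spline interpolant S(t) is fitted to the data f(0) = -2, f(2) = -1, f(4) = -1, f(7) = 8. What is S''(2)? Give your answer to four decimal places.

-0.8684

Write σ_i for S''(x_i). With h_i = 2, 2, 3 and divided differences Δ_i = 1/2, 0, 3, the continuity of S' gives the tridiagonal system
  2·σ_0 + 8·σ_1 + 2·σ_2 = 6(Δ_1 - Δ_0) = -3
  2·σ_1 + 10·σ_2 + 3·σ_3 = 6(Δ_2 - Δ_1) = 18
Natural end conditions: σ_0 = σ_3 = 0.
Solving: σ_0 = 0, σ_1 = -33/38, σ_2 = 75/38, σ_3 = 0.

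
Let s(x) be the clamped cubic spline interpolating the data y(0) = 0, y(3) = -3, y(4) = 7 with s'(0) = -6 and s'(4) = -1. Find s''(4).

With σ_i denoting the second derivative at x_i, h_i = 3, 1, and Δ_i = (y_(i+1) − y_i)/h_i = -1, 10:
  3·σ_0 + 8·σ_1 + 1·σ_2 = 6(Δ_1 - Δ_0) = 66
Clamped end conditions give two more equations: 2h_0·σ_0 + h_0·σ_1 = 6(Δ_0 - s'(0)) = 30 and h_1·σ_1 + 2h_1·σ_2 = 6(s'(4) - Δ_1) = -66.
Solving the tridiagonal system: σ_0 = -2, σ_1 = 14, σ_2 = -40.

-40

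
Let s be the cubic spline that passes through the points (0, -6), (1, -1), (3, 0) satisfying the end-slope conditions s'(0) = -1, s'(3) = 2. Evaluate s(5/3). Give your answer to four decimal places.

Let σ_i = s''(x_i). Step sizes h_i = 1, 2; slopes of the chords Δ_i = (y_(i+1) - y_i)/h_i = 5, 1/2.
  1·σ_0 + 6·σ_1 + 2·σ_2 = 6(Δ_1 - Δ_0) = -27
Clamped end conditions give two more equations: 2h_0·σ_0 + h_0·σ_1 = 6(Δ_0 - s'(0)) = 36 and h_1·σ_1 + 2h_1·σ_2 = 6(s'(3) - Δ_1) = 9.
Forward elimination and back-substitution give σ_0 = 47/2, σ_1 = -11, σ_2 = 31/4.
On [1, 3], s(x) = -1 + 21/4·(x - 1) - 11/2·(x - 1)² + 25/16·(x - 1)³.
With (x - 1) = 2/3: s(5/3) = 14/27.

0.5185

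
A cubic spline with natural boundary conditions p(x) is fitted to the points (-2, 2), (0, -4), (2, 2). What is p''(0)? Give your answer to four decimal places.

Put m_i = p'' at the i-th knot. Here h = (2, 2) and Δ = (-3, 3), so the interior equations h_(i-1)·m_(i-1) + 2(h_(i-1)+h_i)·m_i + h_i·m_(i+1) = 6(Δ_i − Δ_(i-1)) read
  2·m_0 + 8·m_1 + 2·m_2 = 6(Δ_1 - Δ_0) = 36
Natural end conditions: m_0 = m_2 = 0.
Hence m_0 = 0, m_1 = 9/2, m_2 = 0.

4.5000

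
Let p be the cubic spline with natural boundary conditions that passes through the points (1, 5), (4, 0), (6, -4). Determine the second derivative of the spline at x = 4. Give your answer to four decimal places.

Write M_i for p''(x_i). With h_i = 3, 2 and divided differences Δ_i = -5/3, -2, the continuity of p' gives the tridiagonal system
  3·M_0 + 10·M_1 + 2·M_2 = 6(Δ_1 - Δ_0) = -2
Natural end conditions: M_0 = M_2 = 0.
Solving: M_0 = 0, M_1 = -1/5, M_2 = 0.

-0.2000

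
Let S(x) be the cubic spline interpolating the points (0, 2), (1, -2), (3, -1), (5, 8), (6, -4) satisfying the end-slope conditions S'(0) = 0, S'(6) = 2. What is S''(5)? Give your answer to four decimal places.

-29.0303

Write σ_i for S''(x_i). With h_i = 1, 2, 2, 1 and divided differences Δ_i = -4, 1/2, 9/2, -12, the continuity of S' gives the tridiagonal system
  1·σ_0 + 6·σ_1 + 2·σ_2 = 6(Δ_1 - Δ_0) = 27
  2·σ_1 + 8·σ_2 + 2·σ_3 = 6(Δ_2 - Δ_1) = 24
  2·σ_2 + 6·σ_3 + 1·σ_4 = 6(Δ_3 - Δ_2) = -99
Clamped end conditions give two more equations: 2h_0·σ_0 + h_0·σ_1 = 6(Δ_0 - S'(0)) = -24 and h_3·σ_3 + 2h_3·σ_4 = 6(S'(6) - Δ_3) = 84.
Hence σ_0 = -457/33, σ_1 = 122/33, σ_2 = 28/3, σ_3 = -958/33, σ_4 = 1865/33.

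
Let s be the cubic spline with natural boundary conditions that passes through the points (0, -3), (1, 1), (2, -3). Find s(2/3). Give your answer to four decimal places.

0.4074

Put M_i = s'' at the i-th knot. Here h = (1, 1) and Δ = (4, -4), so the interior equations h_(i-1)·M_(i-1) + 2(h_(i-1)+h_i)·M_i + h_i·M_(i+1) = 6(Δ_i − Δ_(i-1)) read
  1·M_0 + 4·M_1 + 1·M_2 = 6(Δ_1 - Δ_0) = -48
Natural end conditions: M_0 = M_2 = 0.
Solving the tridiagonal system: M_0 = 0, M_1 = -12, M_2 = 0.
On [0, 1], s(t) = -3 + 6·t + 0·t² - 2·t³.
With t = 2/3: s(2/3) = 11/27.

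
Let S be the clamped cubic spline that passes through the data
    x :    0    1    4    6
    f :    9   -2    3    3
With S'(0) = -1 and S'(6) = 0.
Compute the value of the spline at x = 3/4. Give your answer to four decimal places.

1.3305

Write σ_i for S''(x_i). With h_i = 1, 3, 2 and divided differences Δ_i = -11, 5/3, 0, the continuity of S' gives the tridiagonal system
  1·σ_0 + 8·σ_1 + 3·σ_2 = 6(Δ_1 - Δ_0) = 76
  3·σ_1 + 10·σ_2 + 2·σ_3 = 6(Δ_2 - Δ_1) = -10
Clamped end conditions give two more equations: 2h_0·σ_0 + h_0·σ_1 = 6(Δ_0 - S'(0)) = -60 and h_2·σ_2 + 2h_2·σ_3 = 6(S'(6) - Δ_2) = 0.
Hence σ_0 = -1498/39, σ_1 = 656/39, σ_2 = -262/39, σ_3 = 131/39.
On [0, 1], S(x) = 9 - 1·x - 749/39·x² + 359/39·x³.
With x = 3/4: S(3/4) = 1107/832.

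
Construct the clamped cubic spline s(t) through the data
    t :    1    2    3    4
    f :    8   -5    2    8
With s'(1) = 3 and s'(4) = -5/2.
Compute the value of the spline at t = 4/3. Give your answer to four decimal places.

5.6938

Write m_i for s''(x_i). With h_i = 1, 1, 1 and divided differences Δ_i = -13, 7, 6, the continuity of s' gives the tridiagonal system
  1·m_0 + 4·m_1 + 1·m_2 = 6(Δ_1 - Δ_0) = 120
  1·m_1 + 4·m_2 + 1·m_3 = 6(Δ_2 - Δ_1) = -6
Clamped end conditions give two more equations: 2h_0·m_0 + h_0·m_1 = 6(Δ_0 - s'(1)) = -96 and h_2·m_2 + 2h_2·m_3 = 6(s'(4) - Δ_2) = -51.
Solving the tridiagonal system: m_0 = -1099/15, m_1 = 758/15, m_2 = -133/15, m_3 = -316/15.
On [1, 2], s(t) = 8 + 3·(t - 1) - 1099/30·(t - 1)² + 619/30·(t - 1)³.
With (t - 1) = 1/3: s(4/3) = 2306/405.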